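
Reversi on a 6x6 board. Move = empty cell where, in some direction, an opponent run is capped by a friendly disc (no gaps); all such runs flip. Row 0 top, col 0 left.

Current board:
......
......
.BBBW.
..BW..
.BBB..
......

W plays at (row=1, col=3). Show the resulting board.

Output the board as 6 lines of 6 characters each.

Answer: ......
...W..
.BBWW.
..BW..
.BBB..
......

Derivation:
Place W at (1,3); scan 8 dirs for brackets.
Dir NW: first cell '.' (not opp) -> no flip
Dir N: first cell '.' (not opp) -> no flip
Dir NE: first cell '.' (not opp) -> no flip
Dir W: first cell '.' (not opp) -> no flip
Dir E: first cell '.' (not opp) -> no flip
Dir SW: opp run (2,2), next='.' -> no flip
Dir S: opp run (2,3) capped by W -> flip
Dir SE: first cell 'W' (not opp) -> no flip
All flips: (2,3)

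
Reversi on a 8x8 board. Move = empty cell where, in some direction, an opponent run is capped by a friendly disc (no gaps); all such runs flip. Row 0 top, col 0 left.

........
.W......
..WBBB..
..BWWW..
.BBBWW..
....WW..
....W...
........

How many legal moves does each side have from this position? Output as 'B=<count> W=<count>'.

-- B to move --
(0,0): no bracket -> illegal
(0,1): no bracket -> illegal
(0,2): no bracket -> illegal
(1,0): no bracket -> illegal
(1,2): flips 1 -> legal
(1,3): no bracket -> illegal
(2,0): no bracket -> illegal
(2,1): flips 1 -> legal
(2,6): no bracket -> illegal
(3,1): no bracket -> illegal
(3,6): flips 3 -> legal
(4,6): flips 3 -> legal
(5,3): no bracket -> illegal
(5,6): flips 2 -> legal
(6,3): no bracket -> illegal
(6,5): flips 4 -> legal
(6,6): no bracket -> illegal
(7,3): no bracket -> illegal
(7,4): flips 4 -> legal
(7,5): no bracket -> illegal
B mobility = 7
-- W to move --
(1,2): flips 1 -> legal
(1,3): flips 2 -> legal
(1,4): flips 1 -> legal
(1,5): flips 2 -> legal
(1,6): flips 1 -> legal
(2,1): flips 2 -> legal
(2,6): flips 3 -> legal
(3,0): no bracket -> illegal
(3,1): flips 1 -> legal
(3,6): no bracket -> illegal
(4,0): flips 3 -> legal
(5,0): no bracket -> illegal
(5,1): flips 1 -> legal
(5,2): flips 3 -> legal
(5,3): flips 1 -> legal
W mobility = 12

Answer: B=7 W=12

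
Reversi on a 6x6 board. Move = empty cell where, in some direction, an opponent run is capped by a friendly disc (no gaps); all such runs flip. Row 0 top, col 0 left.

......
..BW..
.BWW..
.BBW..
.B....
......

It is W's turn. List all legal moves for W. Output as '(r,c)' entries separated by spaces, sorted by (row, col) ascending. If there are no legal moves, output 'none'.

(0,1): flips 1 -> legal
(0,2): flips 1 -> legal
(0,3): no bracket -> illegal
(1,0): no bracket -> illegal
(1,1): flips 1 -> legal
(2,0): flips 1 -> legal
(3,0): flips 2 -> legal
(4,0): flips 1 -> legal
(4,2): flips 1 -> legal
(4,3): no bracket -> illegal
(5,0): flips 2 -> legal
(5,1): no bracket -> illegal
(5,2): no bracket -> illegal

Answer: (0,1) (0,2) (1,1) (2,0) (3,0) (4,0) (4,2) (5,0)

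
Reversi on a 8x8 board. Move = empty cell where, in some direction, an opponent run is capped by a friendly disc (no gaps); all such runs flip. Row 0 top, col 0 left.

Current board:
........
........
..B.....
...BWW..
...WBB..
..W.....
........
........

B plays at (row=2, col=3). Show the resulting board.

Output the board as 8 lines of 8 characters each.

Place B at (2,3); scan 8 dirs for brackets.
Dir NW: first cell '.' (not opp) -> no flip
Dir N: first cell '.' (not opp) -> no flip
Dir NE: first cell '.' (not opp) -> no flip
Dir W: first cell 'B' (not opp) -> no flip
Dir E: first cell '.' (not opp) -> no flip
Dir SW: first cell '.' (not opp) -> no flip
Dir S: first cell 'B' (not opp) -> no flip
Dir SE: opp run (3,4) capped by B -> flip
All flips: (3,4)

Answer: ........
........
..BB....
...BBW..
...WBB..
..W.....
........
........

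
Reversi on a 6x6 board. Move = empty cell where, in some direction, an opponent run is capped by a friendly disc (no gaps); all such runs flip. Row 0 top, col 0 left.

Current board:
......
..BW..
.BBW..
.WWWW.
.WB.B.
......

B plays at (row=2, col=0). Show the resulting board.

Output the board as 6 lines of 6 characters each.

Answer: ......
..BW..
BBBW..
.BWWW.
.WB.B.
......

Derivation:
Place B at (2,0); scan 8 dirs for brackets.
Dir NW: edge -> no flip
Dir N: first cell '.' (not opp) -> no flip
Dir NE: first cell '.' (not opp) -> no flip
Dir W: edge -> no flip
Dir E: first cell 'B' (not opp) -> no flip
Dir SW: edge -> no flip
Dir S: first cell '.' (not opp) -> no flip
Dir SE: opp run (3,1) capped by B -> flip
All flips: (3,1)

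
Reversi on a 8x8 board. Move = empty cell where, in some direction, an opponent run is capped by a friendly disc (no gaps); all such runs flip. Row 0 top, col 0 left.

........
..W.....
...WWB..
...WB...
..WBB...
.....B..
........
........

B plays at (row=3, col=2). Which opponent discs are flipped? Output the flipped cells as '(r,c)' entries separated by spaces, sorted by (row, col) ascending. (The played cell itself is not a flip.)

Dir NW: first cell '.' (not opp) -> no flip
Dir N: first cell '.' (not opp) -> no flip
Dir NE: opp run (2,3), next='.' -> no flip
Dir W: first cell '.' (not opp) -> no flip
Dir E: opp run (3,3) capped by B -> flip
Dir SW: first cell '.' (not opp) -> no flip
Dir S: opp run (4,2), next='.' -> no flip
Dir SE: first cell 'B' (not opp) -> no flip

Answer: (3,3)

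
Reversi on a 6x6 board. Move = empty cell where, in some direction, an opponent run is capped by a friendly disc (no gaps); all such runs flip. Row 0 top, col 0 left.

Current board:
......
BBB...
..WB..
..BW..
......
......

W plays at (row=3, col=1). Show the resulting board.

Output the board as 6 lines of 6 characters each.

Answer: ......
BBB...
..WB..
.WWW..
......
......

Derivation:
Place W at (3,1); scan 8 dirs for brackets.
Dir NW: first cell '.' (not opp) -> no flip
Dir N: first cell '.' (not opp) -> no flip
Dir NE: first cell 'W' (not opp) -> no flip
Dir W: first cell '.' (not opp) -> no flip
Dir E: opp run (3,2) capped by W -> flip
Dir SW: first cell '.' (not opp) -> no flip
Dir S: first cell '.' (not opp) -> no flip
Dir SE: first cell '.' (not opp) -> no flip
All flips: (3,2)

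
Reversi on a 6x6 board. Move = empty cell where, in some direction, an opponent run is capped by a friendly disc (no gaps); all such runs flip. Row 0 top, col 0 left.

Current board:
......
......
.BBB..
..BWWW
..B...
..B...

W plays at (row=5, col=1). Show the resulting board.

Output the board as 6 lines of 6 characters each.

Answer: ......
......
.BBB..
..BWWW
..W...
.WB...

Derivation:
Place W at (5,1); scan 8 dirs for brackets.
Dir NW: first cell '.' (not opp) -> no flip
Dir N: first cell '.' (not opp) -> no flip
Dir NE: opp run (4,2) capped by W -> flip
Dir W: first cell '.' (not opp) -> no flip
Dir E: opp run (5,2), next='.' -> no flip
Dir SW: edge -> no flip
Dir S: edge -> no flip
Dir SE: edge -> no flip
All flips: (4,2)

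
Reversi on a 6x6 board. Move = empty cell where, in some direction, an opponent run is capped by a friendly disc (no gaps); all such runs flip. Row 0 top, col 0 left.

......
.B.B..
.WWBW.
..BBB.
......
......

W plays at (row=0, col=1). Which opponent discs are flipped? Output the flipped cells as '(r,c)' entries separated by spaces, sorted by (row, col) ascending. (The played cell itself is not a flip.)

Answer: (1,1)

Derivation:
Dir NW: edge -> no flip
Dir N: edge -> no flip
Dir NE: edge -> no flip
Dir W: first cell '.' (not opp) -> no flip
Dir E: first cell '.' (not opp) -> no flip
Dir SW: first cell '.' (not opp) -> no flip
Dir S: opp run (1,1) capped by W -> flip
Dir SE: first cell '.' (not opp) -> no flip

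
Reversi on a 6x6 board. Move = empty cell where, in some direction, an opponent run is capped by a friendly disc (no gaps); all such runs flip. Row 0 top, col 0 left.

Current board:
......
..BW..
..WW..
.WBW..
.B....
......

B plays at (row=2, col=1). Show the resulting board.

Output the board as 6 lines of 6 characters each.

Answer: ......
..BW..
.BWW..
.BBW..
.B....
......

Derivation:
Place B at (2,1); scan 8 dirs for brackets.
Dir NW: first cell '.' (not opp) -> no flip
Dir N: first cell '.' (not opp) -> no flip
Dir NE: first cell 'B' (not opp) -> no flip
Dir W: first cell '.' (not opp) -> no flip
Dir E: opp run (2,2) (2,3), next='.' -> no flip
Dir SW: first cell '.' (not opp) -> no flip
Dir S: opp run (3,1) capped by B -> flip
Dir SE: first cell 'B' (not opp) -> no flip
All flips: (3,1)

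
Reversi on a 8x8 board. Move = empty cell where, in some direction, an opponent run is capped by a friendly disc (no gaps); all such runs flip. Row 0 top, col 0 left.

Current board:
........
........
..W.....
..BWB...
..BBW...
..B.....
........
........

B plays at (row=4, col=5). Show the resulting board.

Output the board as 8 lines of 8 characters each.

Place B at (4,5); scan 8 dirs for brackets.
Dir NW: first cell 'B' (not opp) -> no flip
Dir N: first cell '.' (not opp) -> no flip
Dir NE: first cell '.' (not opp) -> no flip
Dir W: opp run (4,4) capped by B -> flip
Dir E: first cell '.' (not opp) -> no flip
Dir SW: first cell '.' (not opp) -> no flip
Dir S: first cell '.' (not opp) -> no flip
Dir SE: first cell '.' (not opp) -> no flip
All flips: (4,4)

Answer: ........
........
..W.....
..BWB...
..BBBB..
..B.....
........
........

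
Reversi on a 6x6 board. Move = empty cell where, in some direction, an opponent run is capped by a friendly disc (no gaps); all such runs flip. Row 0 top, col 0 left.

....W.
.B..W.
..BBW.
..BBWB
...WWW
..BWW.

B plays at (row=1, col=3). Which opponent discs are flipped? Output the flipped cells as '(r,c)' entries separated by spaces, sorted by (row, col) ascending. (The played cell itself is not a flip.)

Dir NW: first cell '.' (not opp) -> no flip
Dir N: first cell '.' (not opp) -> no flip
Dir NE: opp run (0,4), next=edge -> no flip
Dir W: first cell '.' (not opp) -> no flip
Dir E: opp run (1,4), next='.' -> no flip
Dir SW: first cell 'B' (not opp) -> no flip
Dir S: first cell 'B' (not opp) -> no flip
Dir SE: opp run (2,4) capped by B -> flip

Answer: (2,4)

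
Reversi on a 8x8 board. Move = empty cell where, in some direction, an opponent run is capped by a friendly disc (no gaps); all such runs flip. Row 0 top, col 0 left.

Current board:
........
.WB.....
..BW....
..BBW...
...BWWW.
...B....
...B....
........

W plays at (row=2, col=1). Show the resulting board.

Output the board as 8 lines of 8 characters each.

Place W at (2,1); scan 8 dirs for brackets.
Dir NW: first cell '.' (not opp) -> no flip
Dir N: first cell 'W' (not opp) -> no flip
Dir NE: opp run (1,2), next='.' -> no flip
Dir W: first cell '.' (not opp) -> no flip
Dir E: opp run (2,2) capped by W -> flip
Dir SW: first cell '.' (not opp) -> no flip
Dir S: first cell '.' (not opp) -> no flip
Dir SE: opp run (3,2) (4,3), next='.' -> no flip
All flips: (2,2)

Answer: ........
.WB.....
.WWW....
..BBW...
...BWWW.
...B....
...B....
........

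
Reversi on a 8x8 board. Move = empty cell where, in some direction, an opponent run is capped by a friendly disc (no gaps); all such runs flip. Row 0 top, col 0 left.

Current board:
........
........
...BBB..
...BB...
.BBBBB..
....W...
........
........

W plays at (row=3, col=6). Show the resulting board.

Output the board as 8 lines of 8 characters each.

Place W at (3,6); scan 8 dirs for brackets.
Dir NW: opp run (2,5), next='.' -> no flip
Dir N: first cell '.' (not opp) -> no flip
Dir NE: first cell '.' (not opp) -> no flip
Dir W: first cell '.' (not opp) -> no flip
Dir E: first cell '.' (not opp) -> no flip
Dir SW: opp run (4,5) capped by W -> flip
Dir S: first cell '.' (not opp) -> no flip
Dir SE: first cell '.' (not opp) -> no flip
All flips: (4,5)

Answer: ........
........
...BBB..
...BB.W.
.BBBBW..
....W...
........
........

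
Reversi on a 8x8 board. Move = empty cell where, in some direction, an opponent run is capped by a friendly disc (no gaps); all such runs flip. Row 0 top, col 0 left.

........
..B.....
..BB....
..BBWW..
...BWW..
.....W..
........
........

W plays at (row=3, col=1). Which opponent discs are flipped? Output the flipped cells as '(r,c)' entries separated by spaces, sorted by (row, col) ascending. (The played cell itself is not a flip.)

Dir NW: first cell '.' (not opp) -> no flip
Dir N: first cell '.' (not opp) -> no flip
Dir NE: opp run (2,2), next='.' -> no flip
Dir W: first cell '.' (not opp) -> no flip
Dir E: opp run (3,2) (3,3) capped by W -> flip
Dir SW: first cell '.' (not opp) -> no flip
Dir S: first cell '.' (not opp) -> no flip
Dir SE: first cell '.' (not opp) -> no flip

Answer: (3,2) (3,3)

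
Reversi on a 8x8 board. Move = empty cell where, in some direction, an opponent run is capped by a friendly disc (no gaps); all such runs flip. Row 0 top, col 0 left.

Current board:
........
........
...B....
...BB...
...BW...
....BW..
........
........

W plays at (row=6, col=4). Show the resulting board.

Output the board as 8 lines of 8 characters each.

Place W at (6,4); scan 8 dirs for brackets.
Dir NW: first cell '.' (not opp) -> no flip
Dir N: opp run (5,4) capped by W -> flip
Dir NE: first cell 'W' (not opp) -> no flip
Dir W: first cell '.' (not opp) -> no flip
Dir E: first cell '.' (not opp) -> no flip
Dir SW: first cell '.' (not opp) -> no flip
Dir S: first cell '.' (not opp) -> no flip
Dir SE: first cell '.' (not opp) -> no flip
All flips: (5,4)

Answer: ........
........
...B....
...BB...
...BW...
....WW..
....W...
........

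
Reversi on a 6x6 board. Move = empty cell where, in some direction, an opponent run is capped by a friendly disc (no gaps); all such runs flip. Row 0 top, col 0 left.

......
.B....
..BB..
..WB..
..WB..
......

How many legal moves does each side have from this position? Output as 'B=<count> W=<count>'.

-- B to move --
(2,1): flips 1 -> legal
(3,1): flips 1 -> legal
(4,1): flips 2 -> legal
(5,1): flips 1 -> legal
(5,2): flips 2 -> legal
(5,3): no bracket -> illegal
B mobility = 5
-- W to move --
(0,0): no bracket -> illegal
(0,1): no bracket -> illegal
(0,2): no bracket -> illegal
(1,0): no bracket -> illegal
(1,2): flips 1 -> legal
(1,3): no bracket -> illegal
(1,4): flips 1 -> legal
(2,0): no bracket -> illegal
(2,1): no bracket -> illegal
(2,4): flips 1 -> legal
(3,1): no bracket -> illegal
(3,4): flips 1 -> legal
(4,4): flips 1 -> legal
(5,2): no bracket -> illegal
(5,3): no bracket -> illegal
(5,4): flips 1 -> legal
W mobility = 6

Answer: B=5 W=6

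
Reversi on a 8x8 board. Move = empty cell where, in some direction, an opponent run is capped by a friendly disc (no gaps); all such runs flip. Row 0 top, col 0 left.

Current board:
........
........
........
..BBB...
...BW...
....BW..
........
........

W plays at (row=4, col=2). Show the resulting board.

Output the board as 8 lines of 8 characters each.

Answer: ........
........
........
..BBB...
..WWW...
....BW..
........
........

Derivation:
Place W at (4,2); scan 8 dirs for brackets.
Dir NW: first cell '.' (not opp) -> no flip
Dir N: opp run (3,2), next='.' -> no flip
Dir NE: opp run (3,3), next='.' -> no flip
Dir W: first cell '.' (not opp) -> no flip
Dir E: opp run (4,3) capped by W -> flip
Dir SW: first cell '.' (not opp) -> no flip
Dir S: first cell '.' (not opp) -> no flip
Dir SE: first cell '.' (not opp) -> no flip
All flips: (4,3)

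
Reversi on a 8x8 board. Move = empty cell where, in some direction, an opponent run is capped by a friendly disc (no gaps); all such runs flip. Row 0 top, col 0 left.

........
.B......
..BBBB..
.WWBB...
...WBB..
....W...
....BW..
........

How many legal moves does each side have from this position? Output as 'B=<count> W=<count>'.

Answer: B=8 W=9

Derivation:
-- B to move --
(2,0): no bracket -> illegal
(2,1): no bracket -> illegal
(3,0): flips 2 -> legal
(4,0): flips 1 -> legal
(4,1): flips 1 -> legal
(4,2): flips 2 -> legal
(5,2): flips 1 -> legal
(5,3): flips 1 -> legal
(5,5): no bracket -> illegal
(5,6): no bracket -> illegal
(6,3): flips 1 -> legal
(6,6): flips 1 -> legal
(7,4): no bracket -> illegal
(7,5): no bracket -> illegal
(7,6): no bracket -> illegal
B mobility = 8
-- W to move --
(0,0): no bracket -> illegal
(0,1): no bracket -> illegal
(0,2): no bracket -> illegal
(1,0): no bracket -> illegal
(1,2): flips 1 -> legal
(1,3): flips 3 -> legal
(1,4): flips 4 -> legal
(1,5): no bracket -> illegal
(1,6): flips 2 -> legal
(2,0): no bracket -> illegal
(2,1): no bracket -> illegal
(2,6): no bracket -> illegal
(3,5): flips 2 -> legal
(3,6): flips 1 -> legal
(4,2): no bracket -> illegal
(4,6): flips 2 -> legal
(5,3): no bracket -> illegal
(5,5): no bracket -> illegal
(5,6): no bracket -> illegal
(6,3): flips 1 -> legal
(7,3): no bracket -> illegal
(7,4): flips 1 -> legal
(7,5): no bracket -> illegal
W mobility = 9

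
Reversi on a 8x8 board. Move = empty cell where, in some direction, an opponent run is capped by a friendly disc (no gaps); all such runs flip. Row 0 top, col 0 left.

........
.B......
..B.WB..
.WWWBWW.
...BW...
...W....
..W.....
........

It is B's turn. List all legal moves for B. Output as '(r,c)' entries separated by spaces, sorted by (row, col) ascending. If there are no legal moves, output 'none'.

(1,3): no bracket -> illegal
(1,4): flips 1 -> legal
(1,5): no bracket -> illegal
(2,0): no bracket -> illegal
(2,1): flips 1 -> legal
(2,3): flips 2 -> legal
(2,6): no bracket -> illegal
(2,7): no bracket -> illegal
(3,0): flips 3 -> legal
(3,7): flips 2 -> legal
(4,0): flips 1 -> legal
(4,1): no bracket -> illegal
(4,2): flips 1 -> legal
(4,5): flips 2 -> legal
(4,6): no bracket -> illegal
(4,7): flips 1 -> legal
(5,1): no bracket -> illegal
(5,2): no bracket -> illegal
(5,4): flips 1 -> legal
(5,5): flips 2 -> legal
(6,1): no bracket -> illegal
(6,3): flips 1 -> legal
(6,4): no bracket -> illegal
(7,1): no bracket -> illegal
(7,2): no bracket -> illegal
(7,3): no bracket -> illegal

Answer: (1,4) (2,1) (2,3) (3,0) (3,7) (4,0) (4,2) (4,5) (4,7) (5,4) (5,5) (6,3)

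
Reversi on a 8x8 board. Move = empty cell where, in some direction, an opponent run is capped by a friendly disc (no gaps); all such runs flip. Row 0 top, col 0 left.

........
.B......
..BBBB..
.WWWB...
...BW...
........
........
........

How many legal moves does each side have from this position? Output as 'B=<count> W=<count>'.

Answer: B=8 W=9

Derivation:
-- B to move --
(2,0): no bracket -> illegal
(2,1): flips 1 -> legal
(3,0): flips 3 -> legal
(3,5): no bracket -> illegal
(4,0): flips 1 -> legal
(4,1): flips 1 -> legal
(4,2): flips 2 -> legal
(4,5): flips 1 -> legal
(5,3): no bracket -> illegal
(5,4): flips 1 -> legal
(5,5): flips 2 -> legal
B mobility = 8
-- W to move --
(0,0): flips 2 -> legal
(0,1): no bracket -> illegal
(0,2): no bracket -> illegal
(1,0): no bracket -> illegal
(1,2): flips 1 -> legal
(1,3): flips 2 -> legal
(1,4): flips 3 -> legal
(1,5): flips 1 -> legal
(1,6): no bracket -> illegal
(2,0): no bracket -> illegal
(2,1): no bracket -> illegal
(2,6): no bracket -> illegal
(3,5): flips 1 -> legal
(3,6): no bracket -> illegal
(4,2): flips 1 -> legal
(4,5): no bracket -> illegal
(5,2): no bracket -> illegal
(5,3): flips 1 -> legal
(5,4): flips 1 -> legal
W mobility = 9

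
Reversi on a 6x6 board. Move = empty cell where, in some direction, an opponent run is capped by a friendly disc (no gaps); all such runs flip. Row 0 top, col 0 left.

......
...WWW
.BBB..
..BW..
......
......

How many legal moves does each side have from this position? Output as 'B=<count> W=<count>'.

-- B to move --
(0,2): no bracket -> illegal
(0,3): flips 1 -> legal
(0,4): flips 1 -> legal
(0,5): flips 1 -> legal
(1,2): no bracket -> illegal
(2,4): no bracket -> illegal
(2,5): no bracket -> illegal
(3,4): flips 1 -> legal
(4,2): no bracket -> illegal
(4,3): flips 1 -> legal
(4,4): flips 1 -> legal
B mobility = 6
-- W to move --
(1,0): no bracket -> illegal
(1,1): flips 1 -> legal
(1,2): no bracket -> illegal
(2,0): no bracket -> illegal
(2,4): no bracket -> illegal
(3,0): no bracket -> illegal
(3,1): flips 2 -> legal
(3,4): no bracket -> illegal
(4,1): flips 2 -> legal
(4,2): no bracket -> illegal
(4,3): no bracket -> illegal
W mobility = 3

Answer: B=6 W=3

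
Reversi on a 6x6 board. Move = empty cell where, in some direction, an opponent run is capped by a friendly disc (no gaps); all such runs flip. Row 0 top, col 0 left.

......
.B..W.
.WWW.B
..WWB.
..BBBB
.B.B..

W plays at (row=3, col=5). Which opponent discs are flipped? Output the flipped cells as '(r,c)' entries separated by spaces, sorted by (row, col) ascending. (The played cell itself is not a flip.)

Dir NW: first cell '.' (not opp) -> no flip
Dir N: opp run (2,5), next='.' -> no flip
Dir NE: edge -> no flip
Dir W: opp run (3,4) capped by W -> flip
Dir E: edge -> no flip
Dir SW: opp run (4,4) (5,3), next=edge -> no flip
Dir S: opp run (4,5), next='.' -> no flip
Dir SE: edge -> no flip

Answer: (3,4)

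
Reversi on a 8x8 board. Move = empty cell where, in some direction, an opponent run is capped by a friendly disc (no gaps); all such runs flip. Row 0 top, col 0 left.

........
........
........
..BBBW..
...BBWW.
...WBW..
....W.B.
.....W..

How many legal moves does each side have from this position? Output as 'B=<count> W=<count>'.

Answer: B=8 W=8

Derivation:
-- B to move --
(2,4): no bracket -> illegal
(2,5): no bracket -> illegal
(2,6): flips 1 -> legal
(3,6): flips 2 -> legal
(3,7): no bracket -> illegal
(4,2): no bracket -> illegal
(4,7): flips 2 -> legal
(5,2): flips 1 -> legal
(5,6): flips 2 -> legal
(5,7): no bracket -> illegal
(6,2): flips 1 -> legal
(6,3): flips 1 -> legal
(6,5): no bracket -> illegal
(7,3): no bracket -> illegal
(7,4): flips 1 -> legal
(7,6): no bracket -> illegal
B mobility = 8
-- W to move --
(2,1): no bracket -> illegal
(2,2): flips 2 -> legal
(2,3): flips 3 -> legal
(2,4): flips 3 -> legal
(2,5): no bracket -> illegal
(3,1): flips 3 -> legal
(4,1): no bracket -> illegal
(4,2): flips 2 -> legal
(5,2): no bracket -> illegal
(5,6): no bracket -> illegal
(5,7): flips 1 -> legal
(6,3): flips 1 -> legal
(6,5): no bracket -> illegal
(6,7): no bracket -> illegal
(7,6): no bracket -> illegal
(7,7): flips 1 -> legal
W mobility = 8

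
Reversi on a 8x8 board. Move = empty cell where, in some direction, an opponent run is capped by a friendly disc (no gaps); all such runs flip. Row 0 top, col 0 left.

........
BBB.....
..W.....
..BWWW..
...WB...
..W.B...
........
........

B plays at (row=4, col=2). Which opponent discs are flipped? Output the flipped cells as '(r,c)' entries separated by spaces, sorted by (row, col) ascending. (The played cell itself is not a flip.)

Answer: (4,3)

Derivation:
Dir NW: first cell '.' (not opp) -> no flip
Dir N: first cell 'B' (not opp) -> no flip
Dir NE: opp run (3,3), next='.' -> no flip
Dir W: first cell '.' (not opp) -> no flip
Dir E: opp run (4,3) capped by B -> flip
Dir SW: first cell '.' (not opp) -> no flip
Dir S: opp run (5,2), next='.' -> no flip
Dir SE: first cell '.' (not opp) -> no flip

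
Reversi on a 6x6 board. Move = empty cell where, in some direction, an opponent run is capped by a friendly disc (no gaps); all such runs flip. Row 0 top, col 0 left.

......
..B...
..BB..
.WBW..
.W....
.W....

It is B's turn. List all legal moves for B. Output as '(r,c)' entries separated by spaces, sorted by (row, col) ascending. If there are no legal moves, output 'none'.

(2,0): no bracket -> illegal
(2,1): no bracket -> illegal
(2,4): no bracket -> illegal
(3,0): flips 1 -> legal
(3,4): flips 1 -> legal
(4,0): flips 1 -> legal
(4,2): no bracket -> illegal
(4,3): flips 1 -> legal
(4,4): flips 1 -> legal
(5,0): flips 1 -> legal
(5,2): no bracket -> illegal

Answer: (3,0) (3,4) (4,0) (4,3) (4,4) (5,0)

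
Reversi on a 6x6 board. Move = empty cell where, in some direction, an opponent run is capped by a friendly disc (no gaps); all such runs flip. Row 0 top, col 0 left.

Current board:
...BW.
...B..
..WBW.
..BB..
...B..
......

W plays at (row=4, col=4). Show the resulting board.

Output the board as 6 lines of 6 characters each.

Place W at (4,4); scan 8 dirs for brackets.
Dir NW: opp run (3,3) capped by W -> flip
Dir N: first cell '.' (not opp) -> no flip
Dir NE: first cell '.' (not opp) -> no flip
Dir W: opp run (4,3), next='.' -> no flip
Dir E: first cell '.' (not opp) -> no flip
Dir SW: first cell '.' (not opp) -> no flip
Dir S: first cell '.' (not opp) -> no flip
Dir SE: first cell '.' (not opp) -> no flip
All flips: (3,3)

Answer: ...BW.
...B..
..WBW.
..BW..
...BW.
......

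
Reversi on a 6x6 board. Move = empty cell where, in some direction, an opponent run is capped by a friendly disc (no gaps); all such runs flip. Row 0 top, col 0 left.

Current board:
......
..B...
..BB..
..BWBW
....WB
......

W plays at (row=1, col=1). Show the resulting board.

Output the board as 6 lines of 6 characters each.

Place W at (1,1); scan 8 dirs for brackets.
Dir NW: first cell '.' (not opp) -> no flip
Dir N: first cell '.' (not opp) -> no flip
Dir NE: first cell '.' (not opp) -> no flip
Dir W: first cell '.' (not opp) -> no flip
Dir E: opp run (1,2), next='.' -> no flip
Dir SW: first cell '.' (not opp) -> no flip
Dir S: first cell '.' (not opp) -> no flip
Dir SE: opp run (2,2) capped by W -> flip
All flips: (2,2)

Answer: ......
.WB...
..WB..
..BWBW
....WB
......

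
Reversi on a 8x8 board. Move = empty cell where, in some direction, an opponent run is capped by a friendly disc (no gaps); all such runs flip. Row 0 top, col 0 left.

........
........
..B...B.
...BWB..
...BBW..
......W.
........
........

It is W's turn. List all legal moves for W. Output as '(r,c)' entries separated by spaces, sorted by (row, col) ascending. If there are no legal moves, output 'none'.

Answer: (2,5) (3,2) (3,6) (4,2) (5,2) (5,4)

Derivation:
(1,1): no bracket -> illegal
(1,2): no bracket -> illegal
(1,3): no bracket -> illegal
(1,5): no bracket -> illegal
(1,6): no bracket -> illegal
(1,7): no bracket -> illegal
(2,1): no bracket -> illegal
(2,3): no bracket -> illegal
(2,4): no bracket -> illegal
(2,5): flips 1 -> legal
(2,7): no bracket -> illegal
(3,1): no bracket -> illegal
(3,2): flips 1 -> legal
(3,6): flips 1 -> legal
(3,7): no bracket -> illegal
(4,2): flips 2 -> legal
(4,6): no bracket -> illegal
(5,2): flips 1 -> legal
(5,3): no bracket -> illegal
(5,4): flips 1 -> legal
(5,5): no bracket -> illegal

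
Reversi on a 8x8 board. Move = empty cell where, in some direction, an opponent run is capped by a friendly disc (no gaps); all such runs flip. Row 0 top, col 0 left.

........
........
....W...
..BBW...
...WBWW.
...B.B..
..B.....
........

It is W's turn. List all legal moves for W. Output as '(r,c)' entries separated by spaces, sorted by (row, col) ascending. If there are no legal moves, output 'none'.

(2,1): flips 1 -> legal
(2,2): no bracket -> illegal
(2,3): flips 1 -> legal
(3,1): flips 2 -> legal
(3,5): no bracket -> illegal
(4,1): no bracket -> illegal
(4,2): flips 1 -> legal
(5,1): no bracket -> illegal
(5,2): no bracket -> illegal
(5,4): flips 1 -> legal
(5,6): no bracket -> illegal
(6,1): no bracket -> illegal
(6,3): flips 1 -> legal
(6,4): flips 1 -> legal
(6,5): flips 1 -> legal
(6,6): no bracket -> illegal
(7,1): no bracket -> illegal
(7,2): no bracket -> illegal
(7,3): no bracket -> illegal

Answer: (2,1) (2,3) (3,1) (4,2) (5,4) (6,3) (6,4) (6,5)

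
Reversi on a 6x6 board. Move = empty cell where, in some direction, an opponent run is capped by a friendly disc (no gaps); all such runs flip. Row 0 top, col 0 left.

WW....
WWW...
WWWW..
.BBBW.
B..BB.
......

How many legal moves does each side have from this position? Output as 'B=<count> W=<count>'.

Answer: B=6 W=7

Derivation:
-- B to move --
(0,2): flips 2 -> legal
(0,3): no bracket -> illegal
(1,3): flips 2 -> legal
(1,4): flips 1 -> legal
(2,4): flips 1 -> legal
(2,5): flips 1 -> legal
(3,0): no bracket -> illegal
(3,5): flips 1 -> legal
(4,5): no bracket -> illegal
B mobility = 6
-- W to move --
(2,4): no bracket -> illegal
(3,0): flips 3 -> legal
(3,5): no bracket -> illegal
(4,1): flips 2 -> legal
(4,2): flips 2 -> legal
(4,5): no bracket -> illegal
(5,0): no bracket -> illegal
(5,1): no bracket -> illegal
(5,2): flips 1 -> legal
(5,3): flips 2 -> legal
(5,4): flips 3 -> legal
(5,5): flips 2 -> legal
W mobility = 7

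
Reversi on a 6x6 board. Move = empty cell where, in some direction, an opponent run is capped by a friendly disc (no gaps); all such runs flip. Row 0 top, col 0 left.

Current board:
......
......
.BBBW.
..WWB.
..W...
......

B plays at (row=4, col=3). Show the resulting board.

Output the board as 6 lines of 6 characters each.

Answer: ......
......
.BBBW.
..BBB.
..WB..
......

Derivation:
Place B at (4,3); scan 8 dirs for brackets.
Dir NW: opp run (3,2) capped by B -> flip
Dir N: opp run (3,3) capped by B -> flip
Dir NE: first cell 'B' (not opp) -> no flip
Dir W: opp run (4,2), next='.' -> no flip
Dir E: first cell '.' (not opp) -> no flip
Dir SW: first cell '.' (not opp) -> no flip
Dir S: first cell '.' (not opp) -> no flip
Dir SE: first cell '.' (not opp) -> no flip
All flips: (3,2) (3,3)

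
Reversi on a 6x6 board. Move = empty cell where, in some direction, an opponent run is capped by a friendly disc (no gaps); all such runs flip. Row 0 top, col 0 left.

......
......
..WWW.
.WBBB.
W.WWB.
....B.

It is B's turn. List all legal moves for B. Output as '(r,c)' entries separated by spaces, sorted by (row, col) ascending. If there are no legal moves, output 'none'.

Answer: (1,1) (1,2) (1,3) (1,4) (1,5) (3,0) (4,1) (5,1) (5,2) (5,3)

Derivation:
(1,1): flips 1 -> legal
(1,2): flips 2 -> legal
(1,3): flips 1 -> legal
(1,4): flips 2 -> legal
(1,5): flips 1 -> legal
(2,0): no bracket -> illegal
(2,1): no bracket -> illegal
(2,5): no bracket -> illegal
(3,0): flips 1 -> legal
(3,5): no bracket -> illegal
(4,1): flips 2 -> legal
(5,0): no bracket -> illegal
(5,1): flips 1 -> legal
(5,2): flips 2 -> legal
(5,3): flips 1 -> legal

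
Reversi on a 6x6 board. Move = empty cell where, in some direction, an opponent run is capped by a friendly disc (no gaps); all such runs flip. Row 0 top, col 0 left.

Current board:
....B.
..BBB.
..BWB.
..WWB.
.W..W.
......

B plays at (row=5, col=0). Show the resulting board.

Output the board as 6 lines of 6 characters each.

Place B at (5,0); scan 8 dirs for brackets.
Dir NW: edge -> no flip
Dir N: first cell '.' (not opp) -> no flip
Dir NE: opp run (4,1) (3,2) (2,3) capped by B -> flip
Dir W: edge -> no flip
Dir E: first cell '.' (not opp) -> no flip
Dir SW: edge -> no flip
Dir S: edge -> no flip
Dir SE: edge -> no flip
All flips: (2,3) (3,2) (4,1)

Answer: ....B.
..BBB.
..BBB.
..BWB.
.B..W.
B.....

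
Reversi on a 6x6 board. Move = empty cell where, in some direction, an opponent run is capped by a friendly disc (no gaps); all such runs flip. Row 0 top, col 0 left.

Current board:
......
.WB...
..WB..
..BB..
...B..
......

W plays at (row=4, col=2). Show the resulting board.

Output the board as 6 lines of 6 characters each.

Answer: ......
.WB...
..WB..
..WB..
..WB..
......

Derivation:
Place W at (4,2); scan 8 dirs for brackets.
Dir NW: first cell '.' (not opp) -> no flip
Dir N: opp run (3,2) capped by W -> flip
Dir NE: opp run (3,3), next='.' -> no flip
Dir W: first cell '.' (not opp) -> no flip
Dir E: opp run (4,3), next='.' -> no flip
Dir SW: first cell '.' (not opp) -> no flip
Dir S: first cell '.' (not opp) -> no flip
Dir SE: first cell '.' (not opp) -> no flip
All flips: (3,2)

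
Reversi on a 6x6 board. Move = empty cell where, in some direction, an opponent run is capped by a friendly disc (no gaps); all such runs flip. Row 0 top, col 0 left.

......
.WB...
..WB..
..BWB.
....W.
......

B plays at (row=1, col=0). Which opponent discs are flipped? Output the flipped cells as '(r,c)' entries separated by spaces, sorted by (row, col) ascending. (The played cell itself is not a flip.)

Answer: (1,1)

Derivation:
Dir NW: edge -> no flip
Dir N: first cell '.' (not opp) -> no flip
Dir NE: first cell '.' (not opp) -> no flip
Dir W: edge -> no flip
Dir E: opp run (1,1) capped by B -> flip
Dir SW: edge -> no flip
Dir S: first cell '.' (not opp) -> no flip
Dir SE: first cell '.' (not opp) -> no flip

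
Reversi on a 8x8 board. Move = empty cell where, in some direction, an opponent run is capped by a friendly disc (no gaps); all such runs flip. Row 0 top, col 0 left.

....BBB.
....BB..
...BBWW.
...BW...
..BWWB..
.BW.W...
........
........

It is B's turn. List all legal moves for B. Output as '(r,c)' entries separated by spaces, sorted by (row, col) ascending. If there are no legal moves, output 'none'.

Answer: (2,7) (3,5) (3,6) (3,7) (5,3) (5,5) (6,2) (6,3) (6,4)

Derivation:
(1,6): no bracket -> illegal
(1,7): no bracket -> illegal
(2,7): flips 2 -> legal
(3,2): no bracket -> illegal
(3,5): flips 2 -> legal
(3,6): flips 1 -> legal
(3,7): flips 1 -> legal
(4,1): no bracket -> illegal
(5,3): flips 2 -> legal
(5,5): flips 1 -> legal
(6,1): no bracket -> illegal
(6,2): flips 1 -> legal
(6,3): flips 1 -> legal
(6,4): flips 3 -> legal
(6,5): no bracket -> illegal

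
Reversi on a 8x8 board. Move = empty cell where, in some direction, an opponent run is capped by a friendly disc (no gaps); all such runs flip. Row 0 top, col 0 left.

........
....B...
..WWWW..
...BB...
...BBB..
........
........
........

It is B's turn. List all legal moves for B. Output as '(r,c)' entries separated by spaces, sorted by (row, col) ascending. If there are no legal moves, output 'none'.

Answer: (1,1) (1,2) (1,3) (1,5) (1,6) (3,2) (3,6)

Derivation:
(1,1): flips 1 -> legal
(1,2): flips 1 -> legal
(1,3): flips 1 -> legal
(1,5): flips 1 -> legal
(1,6): flips 1 -> legal
(2,1): no bracket -> illegal
(2,6): no bracket -> illegal
(3,1): no bracket -> illegal
(3,2): flips 1 -> legal
(3,5): no bracket -> illegal
(3,6): flips 1 -> legal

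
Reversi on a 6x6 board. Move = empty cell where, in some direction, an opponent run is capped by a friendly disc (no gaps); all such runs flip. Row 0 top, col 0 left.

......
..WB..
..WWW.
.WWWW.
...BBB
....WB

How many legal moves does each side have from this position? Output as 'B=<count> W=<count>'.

-- B to move --
(0,1): flips 3 -> legal
(0,2): no bracket -> illegal
(0,3): no bracket -> illegal
(1,1): flips 3 -> legal
(1,4): flips 2 -> legal
(1,5): no bracket -> illegal
(2,0): no bracket -> illegal
(2,1): flips 1 -> legal
(2,5): flips 1 -> legal
(3,0): no bracket -> illegal
(3,5): flips 1 -> legal
(4,0): flips 2 -> legal
(4,1): no bracket -> illegal
(4,2): no bracket -> illegal
(5,3): flips 1 -> legal
B mobility = 8
-- W to move --
(0,2): flips 1 -> legal
(0,3): flips 1 -> legal
(0,4): flips 1 -> legal
(1,4): flips 1 -> legal
(3,5): no bracket -> illegal
(4,2): no bracket -> illegal
(5,2): flips 1 -> legal
(5,3): flips 1 -> legal
W mobility = 6

Answer: B=8 W=6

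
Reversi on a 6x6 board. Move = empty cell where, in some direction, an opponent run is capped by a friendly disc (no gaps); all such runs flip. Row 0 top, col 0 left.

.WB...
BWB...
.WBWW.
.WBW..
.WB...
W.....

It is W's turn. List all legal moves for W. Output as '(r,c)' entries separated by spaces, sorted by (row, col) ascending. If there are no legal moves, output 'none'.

Answer: (0,3) (1,3) (4,3) (5,1) (5,3)

Derivation:
(0,0): no bracket -> illegal
(0,3): flips 2 -> legal
(1,3): flips 2 -> legal
(2,0): no bracket -> illegal
(4,3): flips 2 -> legal
(5,1): flips 1 -> legal
(5,2): no bracket -> illegal
(5,3): flips 1 -> legal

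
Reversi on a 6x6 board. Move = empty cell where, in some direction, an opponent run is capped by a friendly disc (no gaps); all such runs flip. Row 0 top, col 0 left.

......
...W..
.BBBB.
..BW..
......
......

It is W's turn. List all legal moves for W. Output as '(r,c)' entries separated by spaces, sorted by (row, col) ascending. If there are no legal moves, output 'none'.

(1,0): no bracket -> illegal
(1,1): flips 1 -> legal
(1,2): no bracket -> illegal
(1,4): no bracket -> illegal
(1,5): flips 1 -> legal
(2,0): no bracket -> illegal
(2,5): no bracket -> illegal
(3,0): no bracket -> illegal
(3,1): flips 2 -> legal
(3,4): no bracket -> illegal
(3,5): flips 1 -> legal
(4,1): no bracket -> illegal
(4,2): no bracket -> illegal
(4,3): no bracket -> illegal

Answer: (1,1) (1,5) (3,1) (3,5)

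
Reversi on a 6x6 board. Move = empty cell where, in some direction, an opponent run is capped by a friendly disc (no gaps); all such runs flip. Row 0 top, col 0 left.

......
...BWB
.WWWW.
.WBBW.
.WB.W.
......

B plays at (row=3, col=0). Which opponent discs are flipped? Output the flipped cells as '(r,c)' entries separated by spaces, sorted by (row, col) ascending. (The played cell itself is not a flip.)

Answer: (3,1)

Derivation:
Dir NW: edge -> no flip
Dir N: first cell '.' (not opp) -> no flip
Dir NE: opp run (2,1), next='.' -> no flip
Dir W: edge -> no flip
Dir E: opp run (3,1) capped by B -> flip
Dir SW: edge -> no flip
Dir S: first cell '.' (not opp) -> no flip
Dir SE: opp run (4,1), next='.' -> no flip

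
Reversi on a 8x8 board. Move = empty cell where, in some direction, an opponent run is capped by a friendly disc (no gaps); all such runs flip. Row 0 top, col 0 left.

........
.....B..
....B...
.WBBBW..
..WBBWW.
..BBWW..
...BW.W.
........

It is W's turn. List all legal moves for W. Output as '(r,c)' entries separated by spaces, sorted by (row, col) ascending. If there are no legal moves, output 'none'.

Answer: (0,6) (1,3) (1,4) (2,1) (2,2) (2,3) (5,1) (6,2) (7,2)

Derivation:
(0,4): no bracket -> illegal
(0,5): no bracket -> illegal
(0,6): flips 3 -> legal
(1,3): flips 1 -> legal
(1,4): flips 3 -> legal
(1,6): no bracket -> illegal
(2,1): flips 2 -> legal
(2,2): flips 3 -> legal
(2,3): flips 1 -> legal
(2,5): no bracket -> illegal
(2,6): no bracket -> illegal
(4,1): no bracket -> illegal
(5,1): flips 2 -> legal
(6,1): no bracket -> illegal
(6,2): flips 4 -> legal
(7,2): flips 1 -> legal
(7,3): no bracket -> illegal
(7,4): no bracket -> illegal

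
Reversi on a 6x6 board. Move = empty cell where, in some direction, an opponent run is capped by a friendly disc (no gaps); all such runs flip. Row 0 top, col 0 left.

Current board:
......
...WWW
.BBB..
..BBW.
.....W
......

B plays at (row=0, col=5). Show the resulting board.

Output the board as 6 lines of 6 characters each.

Place B at (0,5); scan 8 dirs for brackets.
Dir NW: edge -> no flip
Dir N: edge -> no flip
Dir NE: edge -> no flip
Dir W: first cell '.' (not opp) -> no flip
Dir E: edge -> no flip
Dir SW: opp run (1,4) capped by B -> flip
Dir S: opp run (1,5), next='.' -> no flip
Dir SE: edge -> no flip
All flips: (1,4)

Answer: .....B
...WBW
.BBB..
..BBW.
.....W
......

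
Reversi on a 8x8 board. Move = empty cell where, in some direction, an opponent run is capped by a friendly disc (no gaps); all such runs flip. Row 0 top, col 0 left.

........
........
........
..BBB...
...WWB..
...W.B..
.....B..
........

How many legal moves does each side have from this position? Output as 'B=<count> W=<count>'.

-- B to move --
(3,5): no bracket -> illegal
(4,2): flips 2 -> legal
(5,2): flips 1 -> legal
(5,4): flips 2 -> legal
(6,2): no bracket -> illegal
(6,3): flips 2 -> legal
(6,4): no bracket -> illegal
B mobility = 4
-- W to move --
(2,1): flips 1 -> legal
(2,2): flips 1 -> legal
(2,3): flips 1 -> legal
(2,4): flips 1 -> legal
(2,5): flips 1 -> legal
(3,1): no bracket -> illegal
(3,5): no bracket -> illegal
(3,6): no bracket -> illegal
(4,1): no bracket -> illegal
(4,2): no bracket -> illegal
(4,6): flips 1 -> legal
(5,4): no bracket -> illegal
(5,6): no bracket -> illegal
(6,4): no bracket -> illegal
(6,6): flips 1 -> legal
(7,4): no bracket -> illegal
(7,5): no bracket -> illegal
(7,6): no bracket -> illegal
W mobility = 7

Answer: B=4 W=7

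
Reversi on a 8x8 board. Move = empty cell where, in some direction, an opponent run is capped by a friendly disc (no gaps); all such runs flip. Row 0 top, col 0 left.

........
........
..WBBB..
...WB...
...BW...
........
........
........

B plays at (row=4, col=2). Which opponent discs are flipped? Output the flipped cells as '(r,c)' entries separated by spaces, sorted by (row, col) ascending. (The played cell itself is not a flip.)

Answer: (3,3)

Derivation:
Dir NW: first cell '.' (not opp) -> no flip
Dir N: first cell '.' (not opp) -> no flip
Dir NE: opp run (3,3) capped by B -> flip
Dir W: first cell '.' (not opp) -> no flip
Dir E: first cell 'B' (not opp) -> no flip
Dir SW: first cell '.' (not opp) -> no flip
Dir S: first cell '.' (not opp) -> no flip
Dir SE: first cell '.' (not opp) -> no flip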